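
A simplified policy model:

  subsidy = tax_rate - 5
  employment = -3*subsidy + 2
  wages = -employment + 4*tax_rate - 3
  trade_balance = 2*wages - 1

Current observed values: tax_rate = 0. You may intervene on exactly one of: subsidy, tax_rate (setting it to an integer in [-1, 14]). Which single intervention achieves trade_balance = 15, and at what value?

set tax_rate = 4

Intervening on subsidy: trade_balance = 6*subsidy - 11. Reaching 15 requires subsidy = 13/3, not an integer.
Intervening on tax_rate: with other inputs at their observed values, trade_balance = 14*tax_rate - 41. Solving for 15 gives tax_rate = 4, within [-1, 14].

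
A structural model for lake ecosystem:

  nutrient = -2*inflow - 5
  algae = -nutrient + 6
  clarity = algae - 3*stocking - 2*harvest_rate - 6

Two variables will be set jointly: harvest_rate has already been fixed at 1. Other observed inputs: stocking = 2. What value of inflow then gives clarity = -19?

inflow = -8

With harvest_rate held at 1:
Substituting into the algae equation gives algae = 2*inflow + 11.
So clarity = 2*inflow - 3.
Solve 2*inflow - 3 = -19: inflow = (-19 + 3) / 2 = -8.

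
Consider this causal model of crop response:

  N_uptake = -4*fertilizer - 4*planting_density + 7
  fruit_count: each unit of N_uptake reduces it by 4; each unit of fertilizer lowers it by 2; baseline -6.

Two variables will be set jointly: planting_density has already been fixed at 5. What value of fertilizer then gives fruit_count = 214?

fertilizer = 12

With planting_density held at 5:
Substituting into the N_uptake equation gives N_uptake = -4*fertilizer - 13.
So fruit_count = 14*fertilizer + 46.
Solve 14*fertilizer + 46 = 214: fertilizer = (214 - 46) / 14 = 12.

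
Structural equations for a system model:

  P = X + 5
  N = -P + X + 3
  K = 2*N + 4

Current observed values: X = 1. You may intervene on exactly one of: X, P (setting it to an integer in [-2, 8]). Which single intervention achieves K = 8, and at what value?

set P = 2

Intervening on X: the paths from X to K cancel (net effect zero), leaving K = 0; 8 is unreachable this way.
Intervening on P: with other inputs at their observed values, K = -2*P + 12. Solving for 8 gives P = 2, within [-2, 8].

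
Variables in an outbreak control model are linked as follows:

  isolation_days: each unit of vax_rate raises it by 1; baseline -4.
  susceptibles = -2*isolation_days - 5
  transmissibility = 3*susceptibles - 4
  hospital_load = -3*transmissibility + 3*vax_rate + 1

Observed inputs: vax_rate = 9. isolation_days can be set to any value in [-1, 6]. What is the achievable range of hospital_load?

67 to 193

Intervening on isolation_days fixes its value directly, overriding its dependence on vax_rate.
Substituting into the transmissibility equation gives transmissibility = -6*isolation_days - 19.
Substituting into the hospital_load equation gives hospital_load = 18*isolation_days + 85.
Linear in isolation_days, so extremes are at the endpoints: isolation_days = -1 gives hospital_load = 67; isolation_days = 6 gives hospital_load = 193.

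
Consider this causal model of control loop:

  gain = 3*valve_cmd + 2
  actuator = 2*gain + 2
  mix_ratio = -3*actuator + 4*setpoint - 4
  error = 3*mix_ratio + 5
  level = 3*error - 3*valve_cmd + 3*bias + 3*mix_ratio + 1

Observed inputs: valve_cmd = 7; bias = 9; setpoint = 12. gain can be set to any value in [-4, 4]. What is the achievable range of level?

Intervening on gain fixes its value directly, overriding its dependence on valve_cmd.
Substituting into the mix_ratio equation gives mix_ratio = -6*gain + 38.
So error = -18*gain + 119.
So level = -72*gain + 478.
Linear in gain, so extremes are at the endpoints: gain = -4 gives level = 766; gain = 4 gives level = 190.

190 to 766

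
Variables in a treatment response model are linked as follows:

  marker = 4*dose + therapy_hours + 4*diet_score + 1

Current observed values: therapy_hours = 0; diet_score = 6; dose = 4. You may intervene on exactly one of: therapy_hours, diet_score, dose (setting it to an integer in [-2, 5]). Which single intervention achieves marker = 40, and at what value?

set therapy_hours = -1

Intervening on therapy_hours: with other inputs at their observed values, marker = therapy_hours + 41. Solving for 40 gives therapy_hours = -1, within [-2, 5].
Intervening on diet_score: marker = 4*diet_score + 17. Reaching 40 requires diet_score = 23/4, not an integer.
Intervening on dose: marker = 4*dose + 25. Reaching 40 requires dose = 15/4, not an integer.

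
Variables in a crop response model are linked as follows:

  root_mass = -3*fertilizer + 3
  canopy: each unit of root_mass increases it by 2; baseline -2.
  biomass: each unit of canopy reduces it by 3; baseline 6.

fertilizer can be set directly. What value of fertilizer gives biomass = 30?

fertilizer = 2

Substituting into the canopy equation gives canopy = -6*fertilizer + 4.
Substituting into the biomass equation gives biomass = 18*fertilizer - 6.
Solve 18*fertilizer - 6 = 30: fertilizer = (30 + 6) / 18 = 2.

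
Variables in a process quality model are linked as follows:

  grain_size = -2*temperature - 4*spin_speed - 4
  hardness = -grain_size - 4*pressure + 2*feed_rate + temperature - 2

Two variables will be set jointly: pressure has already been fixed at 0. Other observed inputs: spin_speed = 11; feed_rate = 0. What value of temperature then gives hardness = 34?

With pressure held at 0:
Substituting into the grain_size equation gives grain_size = -2*temperature - 48.
Substituting into the hardness equation gives hardness = 3*temperature + 46.
Solve 3*temperature + 46 = 34: temperature = (34 - 46) / 3 = -4.

temperature = -4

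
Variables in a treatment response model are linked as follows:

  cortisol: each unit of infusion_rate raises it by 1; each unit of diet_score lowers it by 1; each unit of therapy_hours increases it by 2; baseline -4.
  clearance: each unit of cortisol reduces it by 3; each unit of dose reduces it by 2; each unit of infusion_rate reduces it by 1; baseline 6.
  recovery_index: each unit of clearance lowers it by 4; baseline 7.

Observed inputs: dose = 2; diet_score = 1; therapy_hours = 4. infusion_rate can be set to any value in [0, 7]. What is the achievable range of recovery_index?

35 to 147

Substituting into the cortisol equation gives cortisol = infusion_rate + 3.
This gives clearance = -4*infusion_rate - 7.
Substituting into the recovery_index equation gives recovery_index = 16*infusion_rate + 35.
Linear in infusion_rate, so extremes are at the endpoints: infusion_rate = 0 gives recovery_index = 35; infusion_rate = 7 gives recovery_index = 147.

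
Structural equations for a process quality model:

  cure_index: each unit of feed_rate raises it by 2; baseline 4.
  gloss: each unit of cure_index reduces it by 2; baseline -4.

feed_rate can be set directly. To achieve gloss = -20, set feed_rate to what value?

Substituting into the gloss equation gives gloss = -4*feed_rate - 12.
Solve -4*feed_rate - 12 = -20: feed_rate = (-20 + 12) / -4 = 2.

feed_rate = 2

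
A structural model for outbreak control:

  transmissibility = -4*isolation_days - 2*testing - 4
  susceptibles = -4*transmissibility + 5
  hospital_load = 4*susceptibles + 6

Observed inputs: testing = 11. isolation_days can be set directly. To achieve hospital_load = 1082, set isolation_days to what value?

isolation_days = 10

Substituting into the transmissibility equation gives transmissibility = -4*isolation_days - 26.
Substituting into the susceptibles equation gives susceptibles = 16*isolation_days + 109.
hospital_load becomes 64*isolation_days + 442.
Solve 64*isolation_days + 442 = 1082: isolation_days = (1082 - 442) / 64 = 10.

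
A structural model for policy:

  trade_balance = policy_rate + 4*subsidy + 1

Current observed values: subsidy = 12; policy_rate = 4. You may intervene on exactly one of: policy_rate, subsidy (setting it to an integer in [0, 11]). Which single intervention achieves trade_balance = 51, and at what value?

Intervening on policy_rate: with other inputs at their observed values, trade_balance = policy_rate + 49. Solving for 51 gives policy_rate = 2, within [0, 11].
Intervening on subsidy: trade_balance = 4*subsidy + 5. Reaching 51 requires subsidy = 23/2, not an integer.

set policy_rate = 2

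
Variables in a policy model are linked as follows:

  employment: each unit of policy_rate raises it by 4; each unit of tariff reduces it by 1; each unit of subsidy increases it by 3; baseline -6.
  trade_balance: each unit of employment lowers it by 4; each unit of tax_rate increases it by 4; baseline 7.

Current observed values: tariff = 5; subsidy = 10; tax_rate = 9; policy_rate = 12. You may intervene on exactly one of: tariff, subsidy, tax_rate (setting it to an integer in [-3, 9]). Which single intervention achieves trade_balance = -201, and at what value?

Intervening on tariff: trade_balance = 4*tariff - 245. Reaching -201 requires tariff = 11, outside [-3, 9].
Intervening on subsidy: with other inputs at their observed values, trade_balance = -12*subsidy - 105. Solving for -201 gives subsidy = 8, within [-3, 9].
Intervening on tax_rate: trade_balance = 4*tax_rate - 261. Reaching -201 requires tax_rate = 15, outside [-3, 9].

set subsidy = 8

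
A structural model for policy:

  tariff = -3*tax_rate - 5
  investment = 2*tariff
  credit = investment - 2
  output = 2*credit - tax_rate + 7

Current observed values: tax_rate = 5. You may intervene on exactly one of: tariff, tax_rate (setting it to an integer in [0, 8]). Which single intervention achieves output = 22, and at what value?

set tariff = 6

Intervening on tariff: with other inputs at their observed values, output = 4*tariff - 2. Solving for 22 gives tariff = 6, within [0, 8].
Intervening on tax_rate: output = -13*tax_rate - 17. Reaching 22 requires tax_rate = -3, outside [0, 8].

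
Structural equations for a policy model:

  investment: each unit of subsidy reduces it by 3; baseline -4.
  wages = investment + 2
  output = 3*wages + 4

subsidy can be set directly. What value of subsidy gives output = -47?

Substituting into the wages equation gives wages = -3*subsidy - 2.
So output = -9*subsidy - 2.
Solve -9*subsidy - 2 = -47: subsidy = (-47 + 2) / -9 = 5.

subsidy = 5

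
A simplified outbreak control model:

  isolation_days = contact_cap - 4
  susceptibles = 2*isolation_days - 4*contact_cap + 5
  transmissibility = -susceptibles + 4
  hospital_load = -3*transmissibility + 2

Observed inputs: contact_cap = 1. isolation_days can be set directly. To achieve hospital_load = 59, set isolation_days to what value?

Intervening on isolation_days fixes its value directly, overriding its dependence on contact_cap.
Substituting into the susceptibles equation gives susceptibles = 2*isolation_days + 1.
Substituting into the transmissibility equation gives transmissibility = -2*isolation_days + 3.
Substituting into the hospital_load equation gives hospital_load = 6*isolation_days - 7.
Solve 6*isolation_days - 7 = 59: isolation_days = (59 + 7) / 6 = 11.

isolation_days = 11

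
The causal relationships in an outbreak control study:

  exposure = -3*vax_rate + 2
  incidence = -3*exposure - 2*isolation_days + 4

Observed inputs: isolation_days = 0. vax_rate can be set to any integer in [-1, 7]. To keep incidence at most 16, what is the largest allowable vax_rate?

Substituting into the incidence equation gives incidence = 9*vax_rate - 2.
Require 9*vax_rate - 2 ≤ 16, so vax_rate ≤ 2.
The largest integer in [-1, 7] satisfying this is 2.

vax_rate = 2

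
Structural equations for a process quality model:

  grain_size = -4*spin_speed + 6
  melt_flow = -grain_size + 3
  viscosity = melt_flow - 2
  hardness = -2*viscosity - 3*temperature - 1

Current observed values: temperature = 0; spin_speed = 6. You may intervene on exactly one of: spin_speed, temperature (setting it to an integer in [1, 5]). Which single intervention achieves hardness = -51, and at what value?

set temperature = 4

Intervening on spin_speed: hardness = -8*spin_speed + 9. Reaching -51 requires spin_speed = 15/2, not an integer.
Intervening on temperature: with other inputs at their observed values, hardness = -3*temperature - 39. Solving for -51 gives temperature = 4, within [1, 5].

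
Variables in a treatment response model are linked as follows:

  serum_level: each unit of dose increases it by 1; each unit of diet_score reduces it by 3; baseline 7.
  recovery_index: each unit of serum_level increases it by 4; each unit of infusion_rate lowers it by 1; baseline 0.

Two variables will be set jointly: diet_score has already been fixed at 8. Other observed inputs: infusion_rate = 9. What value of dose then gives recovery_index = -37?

With diet_score held at 8:
Substituting into the serum_level equation gives serum_level = dose - 17.
Substituting into the recovery_index equation gives recovery_index = 4*dose - 77.
Solve 4*dose - 77 = -37: dose = (-37 + 77) / 4 = 10.

dose = 10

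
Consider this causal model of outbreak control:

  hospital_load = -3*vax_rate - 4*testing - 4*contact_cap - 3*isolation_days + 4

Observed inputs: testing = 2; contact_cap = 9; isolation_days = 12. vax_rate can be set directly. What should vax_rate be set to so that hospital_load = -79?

Substituting into the hospital_load equation gives hospital_load = -3*vax_rate - 76.
Solve -3*vax_rate - 76 = -79: vax_rate = (-79 + 76) / -3 = 1.

vax_rate = 1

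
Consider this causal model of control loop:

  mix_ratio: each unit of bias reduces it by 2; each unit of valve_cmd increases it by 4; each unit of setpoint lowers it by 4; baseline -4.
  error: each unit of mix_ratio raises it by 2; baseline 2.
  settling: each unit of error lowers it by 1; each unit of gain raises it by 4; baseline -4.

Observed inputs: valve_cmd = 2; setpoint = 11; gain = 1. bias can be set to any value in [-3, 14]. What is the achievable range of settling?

66 to 134

Substituting into the mix_ratio equation gives mix_ratio = -2*bias - 40.
So error = -4*bias - 78.
Substituting into the settling equation gives settling = 4*bias + 78.
Linear in bias, so extremes are at the endpoints: bias = -3 gives settling = 66; bias = 14 gives settling = 134.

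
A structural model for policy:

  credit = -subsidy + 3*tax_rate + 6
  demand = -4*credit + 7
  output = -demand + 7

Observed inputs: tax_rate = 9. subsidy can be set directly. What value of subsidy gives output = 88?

Substituting into the credit equation gives credit = -subsidy + 33.
This gives demand = 4*subsidy - 125.
output becomes -4*subsidy + 132.
Solve -4*subsidy + 132 = 88: subsidy = (88 - 132) / -4 = 11.

subsidy = 11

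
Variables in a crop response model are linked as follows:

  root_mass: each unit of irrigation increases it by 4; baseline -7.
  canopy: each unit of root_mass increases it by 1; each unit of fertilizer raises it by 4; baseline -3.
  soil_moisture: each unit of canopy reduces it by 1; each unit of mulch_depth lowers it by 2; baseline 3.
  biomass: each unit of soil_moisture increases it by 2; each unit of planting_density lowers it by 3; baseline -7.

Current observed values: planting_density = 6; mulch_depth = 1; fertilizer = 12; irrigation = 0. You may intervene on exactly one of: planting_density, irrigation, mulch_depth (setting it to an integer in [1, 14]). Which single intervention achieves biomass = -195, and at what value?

set irrigation = 12

Intervening on planting_density: biomass = -3*planting_density - 81. Reaching -195 requires planting_density = 38, outside [1, 14].
Intervening on irrigation: with other inputs at their observed values, biomass = -8*irrigation - 99. Solving for -195 gives irrigation = 12, within [1, 14].
Intervening on mulch_depth: biomass = -4*mulch_depth - 95. Reaching -195 requires mulch_depth = 25, outside [1, 14].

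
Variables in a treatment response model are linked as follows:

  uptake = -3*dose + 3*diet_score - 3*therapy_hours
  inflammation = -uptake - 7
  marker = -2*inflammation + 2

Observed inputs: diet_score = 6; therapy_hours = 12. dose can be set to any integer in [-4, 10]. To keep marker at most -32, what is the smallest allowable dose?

Substituting into the uptake equation gives uptake = -3*dose - 18.
inflammation becomes 3*dose + 11.
Substituting into the marker equation gives marker = -6*dose - 20.
Require -6*dose - 20 ≤ -32, so dose ≥ 2.
The smallest integer in [-4, 10] satisfying this is 2.

dose = 2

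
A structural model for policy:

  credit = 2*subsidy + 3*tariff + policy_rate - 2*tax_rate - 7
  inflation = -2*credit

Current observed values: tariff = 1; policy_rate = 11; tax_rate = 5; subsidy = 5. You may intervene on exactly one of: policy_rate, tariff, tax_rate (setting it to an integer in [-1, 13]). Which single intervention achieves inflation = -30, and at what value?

Intervening on policy_rate: inflation = -2*policy_rate + 8. Reaching -30 requires policy_rate = 19, outside [-1, 13].
Intervening on tariff: inflation = -6*tariff - 8. Reaching -30 requires tariff = 11/3, not an integer.
Intervening on tax_rate: with other inputs at their observed values, inflation = 4*tax_rate - 34. Solving for -30 gives tax_rate = 1, within [-1, 13].

set tax_rate = 1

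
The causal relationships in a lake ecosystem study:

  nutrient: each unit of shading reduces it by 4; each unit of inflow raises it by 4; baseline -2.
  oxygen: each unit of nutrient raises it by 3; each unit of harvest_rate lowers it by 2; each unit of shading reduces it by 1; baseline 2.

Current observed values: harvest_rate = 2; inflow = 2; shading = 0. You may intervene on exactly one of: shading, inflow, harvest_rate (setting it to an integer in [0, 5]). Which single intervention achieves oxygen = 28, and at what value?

set inflow = 3

Intervening on shading: oxygen = -13*shading + 16. Reaching 28 requires shading = -12/13, not an integer.
Intervening on inflow: with other inputs at their observed values, oxygen = 12*inflow - 8. Solving for 28 gives inflow = 3, within [0, 5].
Intervening on harvest_rate: oxygen = -2*harvest_rate + 20. Reaching 28 requires harvest_rate = -4, outside [0, 5].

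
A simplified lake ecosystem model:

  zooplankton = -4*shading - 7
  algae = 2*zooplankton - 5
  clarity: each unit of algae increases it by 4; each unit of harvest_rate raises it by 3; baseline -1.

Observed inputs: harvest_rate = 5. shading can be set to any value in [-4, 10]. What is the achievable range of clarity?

Substituting into the algae equation gives algae = -8*shading - 19.
Substituting into the clarity equation gives clarity = -32*shading - 62.
Linear in shading, so extremes are at the endpoints: shading = -4 gives clarity = 66; shading = 10 gives clarity = -382.

-382 to 66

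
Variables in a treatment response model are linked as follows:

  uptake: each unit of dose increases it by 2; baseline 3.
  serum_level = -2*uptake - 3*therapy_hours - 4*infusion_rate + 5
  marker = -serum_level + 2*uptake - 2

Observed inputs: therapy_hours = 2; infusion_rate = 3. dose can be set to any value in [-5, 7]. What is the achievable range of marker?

Substituting into the serum_level equation gives serum_level = -4*dose - 19.
marker becomes 8*dose + 23.
Linear in dose, so extremes are at the endpoints: dose = -5 gives marker = -17; dose = 7 gives marker = 79.

-17 to 79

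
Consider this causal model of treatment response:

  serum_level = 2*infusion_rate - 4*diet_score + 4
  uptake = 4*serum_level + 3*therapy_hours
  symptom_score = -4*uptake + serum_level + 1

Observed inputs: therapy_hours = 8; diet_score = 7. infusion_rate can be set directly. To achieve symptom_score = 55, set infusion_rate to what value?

infusion_rate = 7

Substituting into the serum_level equation gives serum_level = 2*infusion_rate - 24.
Substituting into the uptake equation gives uptake = 8*infusion_rate - 72.
Substituting into the symptom_score equation gives symptom_score = -30*infusion_rate + 265.
Solve -30*infusion_rate + 265 = 55: infusion_rate = (55 - 265) / -30 = 7.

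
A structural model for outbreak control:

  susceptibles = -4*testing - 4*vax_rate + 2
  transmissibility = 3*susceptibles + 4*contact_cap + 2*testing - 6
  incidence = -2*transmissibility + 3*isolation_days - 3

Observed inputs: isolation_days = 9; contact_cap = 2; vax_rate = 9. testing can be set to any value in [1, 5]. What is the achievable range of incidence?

244 to 324

Substituting into the susceptibles equation gives susceptibles = -4*testing - 34.
So transmissibility = -10*testing - 100.
Substituting into the incidence equation gives incidence = 20*testing + 224.
Linear in testing, so extremes are at the endpoints: testing = 1 gives incidence = 244; testing = 5 gives incidence = 324.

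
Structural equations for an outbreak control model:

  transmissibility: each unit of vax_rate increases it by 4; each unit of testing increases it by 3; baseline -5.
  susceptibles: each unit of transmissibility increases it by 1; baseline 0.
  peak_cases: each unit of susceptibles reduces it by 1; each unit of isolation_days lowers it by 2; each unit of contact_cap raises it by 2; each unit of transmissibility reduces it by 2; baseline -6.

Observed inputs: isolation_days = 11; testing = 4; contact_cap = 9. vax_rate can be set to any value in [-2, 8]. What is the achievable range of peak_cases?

Substituting into the transmissibility equation gives transmissibility = 4*vax_rate + 7.
Substituting into the susceptibles equation gives susceptibles = 4*vax_rate + 7.
So peak_cases = -12*vax_rate - 31.
Linear in vax_rate, so extremes are at the endpoints: vax_rate = -2 gives peak_cases = -7; vax_rate = 8 gives peak_cases = -127.

-127 to -7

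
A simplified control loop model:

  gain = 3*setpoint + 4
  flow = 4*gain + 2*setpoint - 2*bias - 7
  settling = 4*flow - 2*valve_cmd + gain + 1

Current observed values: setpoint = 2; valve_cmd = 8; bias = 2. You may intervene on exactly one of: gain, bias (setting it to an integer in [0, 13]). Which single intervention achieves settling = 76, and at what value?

set gain = 7

Intervening on gain: with other inputs at their observed values, settling = 17*gain - 43. Solving for 76 gives gain = 7, within [0, 13].
Intervening on bias: settling = -8*bias + 143. Reaching 76 requires bias = 67/8, not an integer.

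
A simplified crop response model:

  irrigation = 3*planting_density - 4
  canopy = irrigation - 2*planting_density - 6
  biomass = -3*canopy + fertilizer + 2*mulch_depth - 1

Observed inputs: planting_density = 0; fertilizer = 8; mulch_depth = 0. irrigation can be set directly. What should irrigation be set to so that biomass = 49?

irrigation = -8

Intervening on irrigation fixes its value directly, overriding its dependence on planting_density.
Substituting into the canopy equation gives canopy = irrigation - 6.
Substituting into the biomass equation gives biomass = -3*irrigation + 25.
Solve -3*irrigation + 25 = 49: irrigation = (49 - 25) / -3 = -8.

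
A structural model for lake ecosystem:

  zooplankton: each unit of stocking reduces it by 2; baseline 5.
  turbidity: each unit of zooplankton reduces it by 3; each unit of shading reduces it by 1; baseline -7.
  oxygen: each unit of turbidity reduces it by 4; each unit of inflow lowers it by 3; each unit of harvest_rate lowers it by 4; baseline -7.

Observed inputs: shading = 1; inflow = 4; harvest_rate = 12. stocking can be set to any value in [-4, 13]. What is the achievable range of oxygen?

Substituting into the turbidity equation gives turbidity = 6*stocking - 23.
Substituting into the oxygen equation gives oxygen = -24*stocking + 25.
Linear in stocking, so extremes are at the endpoints: stocking = -4 gives oxygen = 121; stocking = 13 gives oxygen = -287.

-287 to 121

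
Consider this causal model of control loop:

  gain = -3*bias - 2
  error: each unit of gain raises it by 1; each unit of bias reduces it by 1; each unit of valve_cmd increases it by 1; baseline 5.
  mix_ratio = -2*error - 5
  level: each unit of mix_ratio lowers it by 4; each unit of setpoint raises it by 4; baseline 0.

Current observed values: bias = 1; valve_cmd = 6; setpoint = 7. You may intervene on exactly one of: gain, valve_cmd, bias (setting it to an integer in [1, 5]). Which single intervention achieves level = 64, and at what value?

set valve_cmd = 3

Intervening on gain: level = 8*gain + 128. Reaching 64 requires gain = -8, outside [1, 5].
Intervening on valve_cmd: with other inputs at their observed values, level = 8*valve_cmd + 40. Solving for 64 gives valve_cmd = 3, within [1, 5].
Intervening on bias: level = -32*bias + 120. Reaching 64 requires bias = 7/4, not an integer.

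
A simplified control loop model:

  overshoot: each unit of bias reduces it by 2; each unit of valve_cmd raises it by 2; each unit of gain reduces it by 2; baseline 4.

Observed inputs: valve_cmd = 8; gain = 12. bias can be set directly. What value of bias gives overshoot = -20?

bias = 8

Substituting into the overshoot equation gives overshoot = -2*bias - 4.
Solve -2*bias - 4 = -20: bias = (-20 + 4) / -2 = 8.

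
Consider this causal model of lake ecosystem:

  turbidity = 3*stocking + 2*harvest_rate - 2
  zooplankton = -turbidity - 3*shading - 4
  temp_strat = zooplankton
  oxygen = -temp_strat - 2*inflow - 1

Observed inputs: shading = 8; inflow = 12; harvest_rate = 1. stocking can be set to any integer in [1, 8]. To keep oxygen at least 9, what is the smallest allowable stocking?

Substituting into the turbidity equation gives turbidity = 3*stocking.
This gives zooplankton = -3*stocking - 28.
Substituting into the temp_strat equation gives temp_strat = -3*stocking - 28.
oxygen becomes 3*stocking + 3.
Require 3*stocking + 3 ≥ 9, so stocking ≥ 2.
The smallest integer in [1, 8] satisfying this is 2.

stocking = 2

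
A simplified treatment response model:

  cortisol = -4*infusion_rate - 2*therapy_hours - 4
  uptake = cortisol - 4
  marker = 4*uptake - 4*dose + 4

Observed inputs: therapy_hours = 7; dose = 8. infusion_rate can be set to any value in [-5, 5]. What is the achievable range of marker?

-196 to -36

Substituting into the cortisol equation gives cortisol = -4*infusion_rate - 18.
uptake becomes -4*infusion_rate - 22.
Substituting into the marker equation gives marker = -16*infusion_rate - 116.
Linear in infusion_rate, so extremes are at the endpoints: infusion_rate = -5 gives marker = -36; infusion_rate = 5 gives marker = -196.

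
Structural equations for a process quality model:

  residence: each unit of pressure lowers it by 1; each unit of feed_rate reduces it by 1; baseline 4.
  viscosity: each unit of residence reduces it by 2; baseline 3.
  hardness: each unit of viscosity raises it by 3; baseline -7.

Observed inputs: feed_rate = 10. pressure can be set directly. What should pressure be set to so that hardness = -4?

pressure = -7

Substituting into the residence equation gives residence = -pressure - 6.
viscosity becomes 2*pressure + 15.
Substituting into the hardness equation gives hardness = 6*pressure + 38.
Solve 6*pressure + 38 = -4: pressure = (-4 - 38) / 6 = -7.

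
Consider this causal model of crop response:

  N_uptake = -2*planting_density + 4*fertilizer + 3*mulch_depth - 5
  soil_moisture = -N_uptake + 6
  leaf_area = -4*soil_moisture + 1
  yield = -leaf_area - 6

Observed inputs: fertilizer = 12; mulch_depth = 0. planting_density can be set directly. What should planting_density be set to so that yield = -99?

planting_density = 7

Substituting into the N_uptake equation gives N_uptake = -2*planting_density + 43.
This gives soil_moisture = 2*planting_density - 37.
Substituting into the leaf_area equation gives leaf_area = -8*planting_density + 149.
yield becomes 8*planting_density - 155.
Solve 8*planting_density - 155 = -99: planting_density = (-99 + 155) / 8 = 7.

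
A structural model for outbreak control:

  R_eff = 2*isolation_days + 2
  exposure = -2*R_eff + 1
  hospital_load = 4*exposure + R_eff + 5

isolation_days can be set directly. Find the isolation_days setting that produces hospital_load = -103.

isolation_days = 7

Substituting into the exposure equation gives exposure = -4*isolation_days - 3.
This gives hospital_load = -14*isolation_days - 5.
Solve -14*isolation_days - 5 = -103: isolation_days = (-103 + 5) / -14 = 7.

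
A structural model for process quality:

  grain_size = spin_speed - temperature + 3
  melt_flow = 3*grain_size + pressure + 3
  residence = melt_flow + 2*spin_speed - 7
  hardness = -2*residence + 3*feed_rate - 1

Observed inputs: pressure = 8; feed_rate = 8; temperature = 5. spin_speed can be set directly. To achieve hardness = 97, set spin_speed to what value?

spin_speed = -7

Substituting into the grain_size equation gives grain_size = spin_speed - 2.
Substituting into the melt_flow equation gives melt_flow = 3*spin_speed + 5.
residence becomes 5*spin_speed - 2.
Substituting into the hardness equation gives hardness = -10*spin_speed + 27.
Solve -10*spin_speed + 27 = 97: spin_speed = (97 - 27) / -10 = -7.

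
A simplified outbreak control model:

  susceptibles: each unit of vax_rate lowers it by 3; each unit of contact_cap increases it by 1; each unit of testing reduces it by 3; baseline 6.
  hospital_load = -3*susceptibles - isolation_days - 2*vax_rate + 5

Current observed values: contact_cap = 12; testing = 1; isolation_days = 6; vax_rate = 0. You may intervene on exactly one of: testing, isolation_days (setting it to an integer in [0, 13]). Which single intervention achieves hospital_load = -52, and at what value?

set isolation_days = 12

Intervening on testing: hospital_load = 9*testing - 55. Reaching -52 requires testing = 1/3, not an integer.
Intervening on isolation_days: with other inputs at their observed values, hospital_load = -isolation_days - 40. Solving for -52 gives isolation_days = 12, within [0, 13].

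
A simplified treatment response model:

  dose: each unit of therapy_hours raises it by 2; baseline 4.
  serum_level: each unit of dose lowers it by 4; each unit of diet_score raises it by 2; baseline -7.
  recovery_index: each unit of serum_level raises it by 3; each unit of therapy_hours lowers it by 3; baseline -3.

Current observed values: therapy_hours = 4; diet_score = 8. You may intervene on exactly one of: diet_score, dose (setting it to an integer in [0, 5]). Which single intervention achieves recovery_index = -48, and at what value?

set dose = 5

Intervening on diet_score: recovery_index = 6*diet_score - 180. Reaching -48 requires diet_score = 22, outside [0, 5].
Intervening on dose: with other inputs at their observed values, recovery_index = -12*dose + 12. Solving for -48 gives dose = 5, within [0, 5].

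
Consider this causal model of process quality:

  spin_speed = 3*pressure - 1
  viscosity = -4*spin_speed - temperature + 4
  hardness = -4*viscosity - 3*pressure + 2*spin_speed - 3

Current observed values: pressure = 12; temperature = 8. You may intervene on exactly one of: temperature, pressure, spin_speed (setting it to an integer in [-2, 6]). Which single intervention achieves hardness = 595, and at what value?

set temperature = 5

Intervening on temperature: with other inputs at their observed values, hardness = 4*temperature + 575. Solving for 595 gives temperature = 5, within [-2, 6].
Intervening on pressure: hardness = 51*pressure - 5. Reaching 595 requires pressure = 200/17, not an integer.
Intervening on spin_speed: hardness = 18*spin_speed - 23. Reaching 595 requires spin_speed = 103/3, not an integer.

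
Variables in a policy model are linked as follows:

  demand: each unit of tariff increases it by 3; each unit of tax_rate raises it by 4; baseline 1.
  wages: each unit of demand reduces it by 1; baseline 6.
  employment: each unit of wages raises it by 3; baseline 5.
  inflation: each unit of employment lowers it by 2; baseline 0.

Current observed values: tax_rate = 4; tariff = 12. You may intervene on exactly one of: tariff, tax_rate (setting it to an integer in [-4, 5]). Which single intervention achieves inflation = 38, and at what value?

Intervening on tariff: with other inputs at their observed values, inflation = 18*tariff + 56. Solving for 38 gives tariff = -1, within [-4, 5].
Intervening on tax_rate: inflation = 24*tax_rate + 176. Reaching 38 requires tax_rate = -23/4, not an integer.

set tariff = -1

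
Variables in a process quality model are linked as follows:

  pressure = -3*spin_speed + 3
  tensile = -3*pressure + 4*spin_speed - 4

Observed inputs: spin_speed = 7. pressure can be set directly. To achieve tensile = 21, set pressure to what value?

Intervening on pressure fixes its value directly, overriding its dependence on spin_speed.
Substituting into the tensile equation gives tensile = -3*pressure + 24.
Solve -3*pressure + 24 = 21: pressure = (21 - 24) / -3 = 1.

pressure = 1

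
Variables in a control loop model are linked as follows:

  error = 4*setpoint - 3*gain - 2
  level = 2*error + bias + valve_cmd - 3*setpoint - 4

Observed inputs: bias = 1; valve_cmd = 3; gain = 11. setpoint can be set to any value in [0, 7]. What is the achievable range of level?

-70 to -35

Substituting into the error equation gives error = 4*setpoint - 35.
So level = 5*setpoint - 70.
Linear in setpoint, so extremes are at the endpoints: setpoint = 0 gives level = -70; setpoint = 7 gives level = -35.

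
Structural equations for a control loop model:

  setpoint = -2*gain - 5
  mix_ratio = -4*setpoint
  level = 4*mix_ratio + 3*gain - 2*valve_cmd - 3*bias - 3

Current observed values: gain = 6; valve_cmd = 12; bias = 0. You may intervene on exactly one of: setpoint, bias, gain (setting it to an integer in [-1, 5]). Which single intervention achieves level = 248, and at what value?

set bias = 5

Intervening on setpoint: level = -16*setpoint - 9. Reaching 248 requires setpoint = -257/16, not an integer.
Intervening on bias: with other inputs at their observed values, level = -3*bias + 263. Solving for 248 gives bias = 5, within [-1, 5].
Intervening on gain: level = 35*gain + 53. Reaching 248 requires gain = 39/7, not an integer.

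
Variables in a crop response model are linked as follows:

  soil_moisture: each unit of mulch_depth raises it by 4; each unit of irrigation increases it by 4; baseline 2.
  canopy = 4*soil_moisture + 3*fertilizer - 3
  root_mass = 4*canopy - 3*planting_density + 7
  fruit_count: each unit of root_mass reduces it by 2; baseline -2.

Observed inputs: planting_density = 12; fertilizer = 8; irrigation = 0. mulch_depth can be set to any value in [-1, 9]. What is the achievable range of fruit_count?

Substituting into the soil_moisture equation gives soil_moisture = 4*mulch_depth + 2.
Substituting into the canopy equation gives canopy = 16*mulch_depth + 29.
Substituting into the root_mass equation gives root_mass = 64*mulch_depth + 87.
Substituting into the fruit_count equation gives fruit_count = -128*mulch_depth - 176.
Linear in mulch_depth, so extremes are at the endpoints: mulch_depth = -1 gives fruit_count = -48; mulch_depth = 9 gives fruit_count = -1328.

-1328 to -48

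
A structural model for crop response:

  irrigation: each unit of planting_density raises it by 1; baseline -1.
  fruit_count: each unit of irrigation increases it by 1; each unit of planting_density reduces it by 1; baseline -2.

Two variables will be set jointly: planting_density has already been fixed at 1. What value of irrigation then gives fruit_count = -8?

With planting_density held at 1:
Intervening on irrigation fixes its value directly, overriding its dependence on planting_density.
Substituting into the fruit_count equation gives fruit_count = irrigation - 3.
Solve irrigation - 3 = -8: irrigation = (-8 + 3) / 1 = -5.

irrigation = -5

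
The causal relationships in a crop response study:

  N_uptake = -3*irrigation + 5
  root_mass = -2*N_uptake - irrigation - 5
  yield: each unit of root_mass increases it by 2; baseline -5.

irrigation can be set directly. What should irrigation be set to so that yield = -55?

Substituting into the root_mass equation gives root_mass = 5*irrigation - 15.
This gives yield = 10*irrigation - 35.
Solve 10*irrigation - 35 = -55: irrigation = (-55 + 35) / 10 = -2.

irrigation = -2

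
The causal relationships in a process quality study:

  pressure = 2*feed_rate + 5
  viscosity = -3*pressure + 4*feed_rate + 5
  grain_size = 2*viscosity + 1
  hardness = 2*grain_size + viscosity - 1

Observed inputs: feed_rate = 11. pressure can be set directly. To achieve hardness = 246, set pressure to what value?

Intervening on pressure fixes its value directly, overriding its dependence on feed_rate.
Substituting into the viscosity equation gives viscosity = -3*pressure + 49.
Substituting into the grain_size equation gives grain_size = -6*pressure + 99.
Substituting into the hardness equation gives hardness = -15*pressure + 246.
Solve -15*pressure + 246 = 246: pressure = (246 - 246) / -15 = 0.

pressure = 0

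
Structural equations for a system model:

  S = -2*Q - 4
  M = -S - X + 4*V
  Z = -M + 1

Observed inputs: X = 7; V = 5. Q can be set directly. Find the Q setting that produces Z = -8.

Substituting into the M equation gives M = 2*Q + 17.
Substituting into the Z equation gives Z = -2*Q - 16.
Solve -2*Q - 16 = -8: Q = (-8 + 16) / -2 = -4.

Q = -4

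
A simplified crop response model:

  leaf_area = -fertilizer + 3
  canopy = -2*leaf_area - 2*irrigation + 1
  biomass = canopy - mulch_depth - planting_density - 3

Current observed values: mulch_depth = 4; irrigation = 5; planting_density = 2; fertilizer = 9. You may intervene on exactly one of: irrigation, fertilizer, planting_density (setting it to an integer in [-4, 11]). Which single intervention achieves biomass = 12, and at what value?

Intervening on irrigation: with other inputs at their observed values, biomass = -2*irrigation + 4. Solving for 12 gives irrigation = -4, within [-4, 11].
Intervening on fertilizer: biomass = 2*fertilizer - 24. Reaching 12 requires fertilizer = 18, outside [-4, 11].
Intervening on planting_density: biomass = -planting_density - 4. Reaching 12 requires planting_density = -16, outside [-4, 11].

set irrigation = -4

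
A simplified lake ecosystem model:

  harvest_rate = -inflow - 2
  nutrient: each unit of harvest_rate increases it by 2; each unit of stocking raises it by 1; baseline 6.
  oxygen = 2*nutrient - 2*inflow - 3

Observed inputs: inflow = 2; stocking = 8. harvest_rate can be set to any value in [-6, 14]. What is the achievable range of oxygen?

-3 to 77

Intervening on harvest_rate fixes its value directly, overriding its dependence on inflow.
Substituting into the nutrient equation gives nutrient = 2*harvest_rate + 14.
Substituting into the oxygen equation gives oxygen = 4*harvest_rate + 21.
Linear in harvest_rate, so extremes are at the endpoints: harvest_rate = -6 gives oxygen = -3; harvest_rate = 14 gives oxygen = 77.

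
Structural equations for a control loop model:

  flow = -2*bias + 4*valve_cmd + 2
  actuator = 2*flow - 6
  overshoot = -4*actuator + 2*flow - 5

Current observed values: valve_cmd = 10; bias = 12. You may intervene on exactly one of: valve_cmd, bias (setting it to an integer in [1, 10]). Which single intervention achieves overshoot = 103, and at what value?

Intervening on valve_cmd: with other inputs at their observed values, overshoot = -24*valve_cmd + 151. Solving for 103 gives valve_cmd = 2, within [1, 10].
Intervening on bias: overshoot = 12*bias - 233. Reaching 103 requires bias = 28, outside [1, 10].

set valve_cmd = 2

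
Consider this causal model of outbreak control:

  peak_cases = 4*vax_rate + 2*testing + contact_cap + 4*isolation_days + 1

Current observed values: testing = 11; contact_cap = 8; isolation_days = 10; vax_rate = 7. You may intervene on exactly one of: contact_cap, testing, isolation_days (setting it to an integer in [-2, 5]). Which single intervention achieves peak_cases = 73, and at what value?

set testing = -2

Intervening on contact_cap: peak_cases = contact_cap + 91. Reaching 73 requires contact_cap = -18, outside [-2, 5].
Intervening on testing: with other inputs at their observed values, peak_cases = 2*testing + 77. Solving for 73 gives testing = -2, within [-2, 5].
Intervening on isolation_days: peak_cases = 4*isolation_days + 59. Reaching 73 requires isolation_days = 7/2, not an integer.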